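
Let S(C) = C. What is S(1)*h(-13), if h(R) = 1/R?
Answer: -1/13 ≈ -0.076923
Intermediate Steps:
S(1)*h(-13) = 1/(-13) = 1*(-1/13) = -1/13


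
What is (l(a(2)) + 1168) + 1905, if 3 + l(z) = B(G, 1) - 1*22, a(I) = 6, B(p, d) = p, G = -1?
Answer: 3047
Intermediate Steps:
l(z) = -26 (l(z) = -3 + (-1 - 1*22) = -3 + (-1 - 22) = -3 - 23 = -26)
(l(a(2)) + 1168) + 1905 = (-26 + 1168) + 1905 = 1142 + 1905 = 3047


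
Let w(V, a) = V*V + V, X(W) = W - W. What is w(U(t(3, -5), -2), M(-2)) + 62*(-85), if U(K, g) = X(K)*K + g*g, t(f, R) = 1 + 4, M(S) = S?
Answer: -5250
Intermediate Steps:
X(W) = 0
t(f, R) = 5
U(K, g) = g² (U(K, g) = 0*K + g*g = 0 + g² = g²)
w(V, a) = V + V² (w(V, a) = V² + V = V + V²)
w(U(t(3, -5), -2), M(-2)) + 62*(-85) = (-2)²*(1 + (-2)²) + 62*(-85) = 4*(1 + 4) - 5270 = 4*5 - 5270 = 20 - 5270 = -5250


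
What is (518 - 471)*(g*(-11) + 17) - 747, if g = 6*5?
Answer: -15458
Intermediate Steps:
g = 30
(518 - 471)*(g*(-11) + 17) - 747 = (518 - 471)*(30*(-11) + 17) - 747 = 47*(-330 + 17) - 747 = 47*(-313) - 747 = -14711 - 747 = -15458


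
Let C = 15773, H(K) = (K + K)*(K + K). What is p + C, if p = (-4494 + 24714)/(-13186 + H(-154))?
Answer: 214721219/13613 ≈ 15773.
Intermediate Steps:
H(K) = 4*K² (H(K) = (2*K)*(2*K) = 4*K²)
p = 3370/13613 (p = (-4494 + 24714)/(-13186 + 4*(-154)²) = 20220/(-13186 + 4*23716) = 20220/(-13186 + 94864) = 20220/81678 = 20220*(1/81678) = 3370/13613 ≈ 0.24756)
p + C = 3370/13613 + 15773 = 214721219/13613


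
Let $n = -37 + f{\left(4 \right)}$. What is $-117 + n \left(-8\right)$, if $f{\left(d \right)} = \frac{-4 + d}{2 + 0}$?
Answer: $179$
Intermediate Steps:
$f{\left(d \right)} = -2 + \frac{d}{2}$ ($f{\left(d \right)} = \frac{-4 + d}{2} = \left(-4 + d\right) \frac{1}{2} = -2 + \frac{d}{2}$)
$n = -37$ ($n = -37 + \left(-2 + \frac{1}{2} \cdot 4\right) = -37 + \left(-2 + 2\right) = -37 + 0 = -37$)
$-117 + n \left(-8\right) = -117 - -296 = -117 + 296 = 179$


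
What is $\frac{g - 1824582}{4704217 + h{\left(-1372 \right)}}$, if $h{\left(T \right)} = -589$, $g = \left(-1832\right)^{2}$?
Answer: $\frac{765821}{2351814} \approx 0.32563$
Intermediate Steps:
$g = 3356224$
$\frac{g - 1824582}{4704217 + h{\left(-1372 \right)}} = \frac{3356224 - 1824582}{4704217 - 589} = \frac{1531642}{4703628} = 1531642 \cdot \frac{1}{4703628} = \frac{765821}{2351814}$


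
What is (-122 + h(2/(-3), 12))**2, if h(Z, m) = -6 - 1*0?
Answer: 16384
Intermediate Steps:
h(Z, m) = -6 (h(Z, m) = -6 + 0 = -6)
(-122 + h(2/(-3), 12))**2 = (-122 - 6)**2 = (-128)**2 = 16384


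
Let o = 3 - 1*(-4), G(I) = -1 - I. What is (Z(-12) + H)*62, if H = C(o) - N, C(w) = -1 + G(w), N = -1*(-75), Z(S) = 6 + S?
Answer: -5580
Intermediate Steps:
o = 7 (o = 3 + 4 = 7)
N = 75
C(w) = -2 - w (C(w) = -1 + (-1 - w) = -2 - w)
H = -84 (H = (-2 - 1*7) - 1*75 = (-2 - 7) - 75 = -9 - 75 = -84)
(Z(-12) + H)*62 = ((6 - 12) - 84)*62 = (-6 - 84)*62 = -90*62 = -5580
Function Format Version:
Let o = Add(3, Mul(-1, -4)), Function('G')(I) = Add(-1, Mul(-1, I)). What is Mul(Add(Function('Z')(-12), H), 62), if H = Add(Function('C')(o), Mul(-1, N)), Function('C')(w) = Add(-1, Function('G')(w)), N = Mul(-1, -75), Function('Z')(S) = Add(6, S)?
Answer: -5580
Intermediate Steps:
o = 7 (o = Add(3, 4) = 7)
N = 75
Function('C')(w) = Add(-2, Mul(-1, w)) (Function('C')(w) = Add(-1, Add(-1, Mul(-1, w))) = Add(-2, Mul(-1, w)))
H = -84 (H = Add(Add(-2, Mul(-1, 7)), Mul(-1, 75)) = Add(Add(-2, -7), -75) = Add(-9, -75) = -84)
Mul(Add(Function('Z')(-12), H), 62) = Mul(Add(Add(6, -12), -84), 62) = Mul(Add(-6, -84), 62) = Mul(-90, 62) = -5580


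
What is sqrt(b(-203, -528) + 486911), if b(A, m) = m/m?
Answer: 16*sqrt(1902) ≈ 697.79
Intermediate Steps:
b(A, m) = 1
sqrt(b(-203, -528) + 486911) = sqrt(1 + 486911) = sqrt(486912) = 16*sqrt(1902)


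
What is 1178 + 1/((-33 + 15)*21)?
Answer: 445283/378 ≈ 1178.0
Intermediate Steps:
1178 + 1/((-33 + 15)*21) = 1178 + 1/(-18*21) = 1178 + 1/(-378) = 1178 - 1/378 = 445283/378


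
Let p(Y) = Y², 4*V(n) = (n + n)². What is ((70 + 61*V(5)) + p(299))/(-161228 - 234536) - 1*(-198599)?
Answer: 19649560910/98941 ≈ 1.9860e+5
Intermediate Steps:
V(n) = n² (V(n) = (n + n)²/4 = (2*n)²/4 = (4*n²)/4 = n²)
((70 + 61*V(5)) + p(299))/(-161228 - 234536) - 1*(-198599) = ((70 + 61*5²) + 299²)/(-161228 - 234536) - 1*(-198599) = ((70 + 61*25) + 89401)/(-395764) + 198599 = ((70 + 1525) + 89401)*(-1/395764) + 198599 = (1595 + 89401)*(-1/395764) + 198599 = 90996*(-1/395764) + 198599 = -22749/98941 + 198599 = 19649560910/98941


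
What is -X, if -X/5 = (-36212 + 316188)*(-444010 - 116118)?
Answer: -784111984640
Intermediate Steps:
X = 784111984640 (X = -5*(-36212 + 316188)*(-444010 - 116118) = -1399880*(-560128) = -5*(-156822396928) = 784111984640)
-X = -1*784111984640 = -784111984640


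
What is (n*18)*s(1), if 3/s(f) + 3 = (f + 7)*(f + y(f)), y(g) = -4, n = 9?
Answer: -18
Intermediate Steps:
s(f) = 3/(-3 + (-4 + f)*(7 + f)) (s(f) = 3/(-3 + (f + 7)*(f - 4)) = 3/(-3 + (7 + f)*(-4 + f)) = 3/(-3 + (-4 + f)*(7 + f)))
(n*18)*s(1) = (9*18)*(3/(-31 + 1² + 3*1)) = 162*(3/(-31 + 1 + 3)) = 162*(3/(-27)) = 162*(3*(-1/27)) = 162*(-⅑) = -18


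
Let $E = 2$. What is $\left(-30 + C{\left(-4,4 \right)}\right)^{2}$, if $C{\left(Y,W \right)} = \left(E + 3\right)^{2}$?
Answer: $25$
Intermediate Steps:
$C{\left(Y,W \right)} = 25$ ($C{\left(Y,W \right)} = \left(2 + 3\right)^{2} = 5^{2} = 25$)
$\left(-30 + C{\left(-4,4 \right)}\right)^{2} = \left(-30 + 25\right)^{2} = \left(-5\right)^{2} = 25$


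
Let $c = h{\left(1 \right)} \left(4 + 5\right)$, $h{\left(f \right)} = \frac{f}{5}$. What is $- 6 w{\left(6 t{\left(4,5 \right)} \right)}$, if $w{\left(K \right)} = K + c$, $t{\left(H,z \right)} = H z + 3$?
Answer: $- \frac{4194}{5} \approx -838.8$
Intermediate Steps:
$t{\left(H,z \right)} = 3 + H z$
$h{\left(f \right)} = \frac{f}{5}$ ($h{\left(f \right)} = f \frac{1}{5} = \frac{f}{5}$)
$c = \frac{9}{5}$ ($c = \frac{1}{5} \cdot 1 \left(4 + 5\right) = \frac{1}{5} \cdot 9 = \frac{9}{5} \approx 1.8$)
$w{\left(K \right)} = \frac{9}{5} + K$ ($w{\left(K \right)} = K + \frac{9}{5} = \frac{9}{5} + K$)
$- 6 w{\left(6 t{\left(4,5 \right)} \right)} = - 6 \left(\frac{9}{5} + 6 \left(3 + 4 \cdot 5\right)\right) = - 6 \left(\frac{9}{5} + 6 \left(3 + 20\right)\right) = - 6 \left(\frac{9}{5} + 6 \cdot 23\right) = - 6 \left(\frac{9}{5} + 138\right) = \left(-6\right) \frac{699}{5} = - \frac{4194}{5}$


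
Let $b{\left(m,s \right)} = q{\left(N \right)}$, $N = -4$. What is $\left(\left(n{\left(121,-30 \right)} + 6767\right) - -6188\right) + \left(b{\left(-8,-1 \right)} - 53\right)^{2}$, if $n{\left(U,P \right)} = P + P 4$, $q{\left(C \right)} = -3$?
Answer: $15941$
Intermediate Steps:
$b{\left(m,s \right)} = -3$
$n{\left(U,P \right)} = 5 P$ ($n{\left(U,P \right)} = P + 4 P = 5 P$)
$\left(\left(n{\left(121,-30 \right)} + 6767\right) - -6188\right) + \left(b{\left(-8,-1 \right)} - 53\right)^{2} = \left(\left(5 \left(-30\right) + 6767\right) - -6188\right) + \left(-3 - 53\right)^{2} = \left(\left(-150 + 6767\right) + 6188\right) + \left(-56\right)^{2} = \left(6617 + 6188\right) + 3136 = 12805 + 3136 = 15941$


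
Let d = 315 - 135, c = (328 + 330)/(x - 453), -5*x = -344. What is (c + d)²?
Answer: 117299400100/3690241 ≈ 31786.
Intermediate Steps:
x = 344/5 (x = -⅕*(-344) = 344/5 ≈ 68.800)
c = -3290/1921 (c = (328 + 330)/(344/5 - 453) = 658/(-1921/5) = 658*(-5/1921) = -3290/1921 ≈ -1.7127)
d = 180
(c + d)² = (-3290/1921 + 180)² = (342490/1921)² = 117299400100/3690241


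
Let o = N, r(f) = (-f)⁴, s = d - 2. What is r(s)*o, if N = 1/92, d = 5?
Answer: 81/92 ≈ 0.88043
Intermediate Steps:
s = 3 (s = 5 - 2 = 3)
r(f) = f⁴
N = 1/92 ≈ 0.010870
o = 1/92 ≈ 0.010870
r(s)*o = 3⁴*(1/92) = 81*(1/92) = 81/92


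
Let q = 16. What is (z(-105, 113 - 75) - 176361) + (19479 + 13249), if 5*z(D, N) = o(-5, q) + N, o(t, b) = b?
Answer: -718111/5 ≈ -1.4362e+5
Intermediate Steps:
z(D, N) = 16/5 + N/5 (z(D, N) = (16 + N)/5 = 16/5 + N/5)
(z(-105, 113 - 75) - 176361) + (19479 + 13249) = ((16/5 + (113 - 75)/5) - 176361) + (19479 + 13249) = ((16/5 + (1/5)*38) - 176361) + 32728 = ((16/5 + 38/5) - 176361) + 32728 = (54/5 - 176361) + 32728 = -881751/5 + 32728 = -718111/5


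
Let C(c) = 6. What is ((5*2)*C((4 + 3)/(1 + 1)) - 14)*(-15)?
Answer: -690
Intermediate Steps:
((5*2)*C((4 + 3)/(1 + 1)) - 14)*(-15) = ((5*2)*6 - 14)*(-15) = (10*6 - 14)*(-15) = (60 - 14)*(-15) = 46*(-15) = -690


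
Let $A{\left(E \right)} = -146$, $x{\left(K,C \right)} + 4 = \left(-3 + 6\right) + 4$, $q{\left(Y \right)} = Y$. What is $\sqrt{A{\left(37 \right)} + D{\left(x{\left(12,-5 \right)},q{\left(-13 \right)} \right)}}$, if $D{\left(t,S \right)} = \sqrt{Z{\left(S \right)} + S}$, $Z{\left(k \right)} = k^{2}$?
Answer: $\sqrt{-146 + 2 \sqrt{39}} \approx 11.555 i$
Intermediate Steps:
$x{\left(K,C \right)} = 3$ ($x{\left(K,C \right)} = -4 + \left(\left(-3 + 6\right) + 4\right) = -4 + \left(3 + 4\right) = -4 + 7 = 3$)
$D{\left(t,S \right)} = \sqrt{S + S^{2}}$ ($D{\left(t,S \right)} = \sqrt{S^{2} + S} = \sqrt{S + S^{2}}$)
$\sqrt{A{\left(37 \right)} + D{\left(x{\left(12,-5 \right)},q{\left(-13 \right)} \right)}} = \sqrt{-146 + \sqrt{- 13 \left(1 - 13\right)}} = \sqrt{-146 + \sqrt{\left(-13\right) \left(-12\right)}} = \sqrt{-146 + \sqrt{156}} = \sqrt{-146 + 2 \sqrt{39}}$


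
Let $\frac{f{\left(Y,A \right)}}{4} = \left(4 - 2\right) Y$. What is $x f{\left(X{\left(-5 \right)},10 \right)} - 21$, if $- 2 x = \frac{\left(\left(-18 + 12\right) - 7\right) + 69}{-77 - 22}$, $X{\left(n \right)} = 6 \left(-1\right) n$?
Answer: $\frac{1547}{33} \approx 46.879$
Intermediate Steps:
$X{\left(n \right)} = - 6 n$
$f{\left(Y,A \right)} = 8 Y$ ($f{\left(Y,A \right)} = 4 \left(4 - 2\right) Y = 4 \cdot 2 Y = 8 Y$)
$x = \frac{28}{99}$ ($x = - \frac{\left(\left(\left(-18 + 12\right) - 7\right) + 69\right) \frac{1}{-77 - 22}}{2} = - \frac{\left(\left(-6 - 7\right) + 69\right) \frac{1}{-99}}{2} = - \frac{\left(-13 + 69\right) \left(- \frac{1}{99}\right)}{2} = - \frac{56 \left(- \frac{1}{99}\right)}{2} = \left(- \frac{1}{2}\right) \left(- \frac{56}{99}\right) = \frac{28}{99} \approx 0.28283$)
$x f{\left(X{\left(-5 \right)},10 \right)} - 21 = \frac{28 \cdot 8 \left(\left(-6\right) \left(-5\right)\right)}{99} - 21 = \frac{28 \cdot 8 \cdot 30}{99} - 21 = \frac{28}{99} \cdot 240 - 21 = \frac{2240}{33} - 21 = \frac{1547}{33}$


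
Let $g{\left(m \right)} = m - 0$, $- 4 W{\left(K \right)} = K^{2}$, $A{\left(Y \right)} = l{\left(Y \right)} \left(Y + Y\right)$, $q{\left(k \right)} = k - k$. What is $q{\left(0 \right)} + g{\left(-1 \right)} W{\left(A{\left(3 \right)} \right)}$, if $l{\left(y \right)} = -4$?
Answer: $144$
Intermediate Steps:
$q{\left(k \right)} = 0$
$A{\left(Y \right)} = - 8 Y$ ($A{\left(Y \right)} = - 4 \left(Y + Y\right) = - 4 \cdot 2 Y = - 8 Y$)
$W{\left(K \right)} = - \frac{K^{2}}{4}$
$g{\left(m \right)} = m$ ($g{\left(m \right)} = m + 0 = m$)
$q{\left(0 \right)} + g{\left(-1 \right)} W{\left(A{\left(3 \right)} \right)} = 0 - - \frac{\left(\left(-8\right) 3\right)^{2}}{4} = 0 - - \frac{\left(-24\right)^{2}}{4} = 0 - \left(- \frac{1}{4}\right) 576 = 0 - -144 = 0 + 144 = 144$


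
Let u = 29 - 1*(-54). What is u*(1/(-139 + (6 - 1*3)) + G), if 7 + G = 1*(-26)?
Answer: -372587/136 ≈ -2739.6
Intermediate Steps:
G = -33 (G = -7 + 1*(-26) = -7 - 26 = -33)
u = 83 (u = 29 + 54 = 83)
u*(1/(-139 + (6 - 1*3)) + G) = 83*(1/(-139 + (6 - 1*3)) - 33) = 83*(1/(-139 + (6 - 3)) - 33) = 83*(1/(-139 + 3) - 33) = 83*(1/(-136) - 33) = 83*(-1/136 - 33) = 83*(-4489/136) = -372587/136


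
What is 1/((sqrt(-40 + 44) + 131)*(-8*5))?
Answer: -1/5320 ≈ -0.00018797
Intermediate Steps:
1/((sqrt(-40 + 44) + 131)*(-8*5)) = 1/((sqrt(4) + 131)*(-40)) = 1/((2 + 131)*(-40)) = 1/(133*(-40)) = 1/(-5320) = -1/5320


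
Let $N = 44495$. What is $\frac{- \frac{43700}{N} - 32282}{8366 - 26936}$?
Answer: $\frac{47881043}{27542405} \approx 1.7384$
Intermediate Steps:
$\frac{- \frac{43700}{N} - 32282}{8366 - 26936} = \frac{- \frac{43700}{44495} - 32282}{8366 - 26936} = \frac{\left(-43700\right) \frac{1}{44495} - 32282}{-18570} = \left(- \frac{8740}{8899} - 32282\right) \left(- \frac{1}{18570}\right) = \left(- \frac{287286258}{8899}\right) \left(- \frac{1}{18570}\right) = \frac{47881043}{27542405}$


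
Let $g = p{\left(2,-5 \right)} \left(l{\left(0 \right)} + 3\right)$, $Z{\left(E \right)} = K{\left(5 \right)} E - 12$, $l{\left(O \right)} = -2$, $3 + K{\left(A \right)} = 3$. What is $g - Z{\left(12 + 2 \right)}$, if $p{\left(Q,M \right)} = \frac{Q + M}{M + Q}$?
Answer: $13$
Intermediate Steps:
$K{\left(A \right)} = 0$ ($K{\left(A \right)} = -3 + 3 = 0$)
$p{\left(Q,M \right)} = 1$ ($p{\left(Q,M \right)} = \frac{M + Q}{M + Q} = 1$)
$Z{\left(E \right)} = -12$ ($Z{\left(E \right)} = 0 E - 12 = 0 - 12 = -12$)
$g = 1$ ($g = 1 \left(-2 + 3\right) = 1 \cdot 1 = 1$)
$g - Z{\left(12 + 2 \right)} = 1 - -12 = 1 + 12 = 13$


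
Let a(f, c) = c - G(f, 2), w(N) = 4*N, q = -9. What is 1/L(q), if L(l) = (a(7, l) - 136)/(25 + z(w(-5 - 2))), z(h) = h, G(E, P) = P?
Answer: 1/49 ≈ 0.020408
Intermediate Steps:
a(f, c) = -2 + c (a(f, c) = c - 1*2 = c - 2 = -2 + c)
L(l) = 46 - l/3 (L(l) = ((-2 + l) - 136)/(25 + 4*(-5 - 2)) = (-138 + l)/(25 + 4*(-7)) = (-138 + l)/(25 - 28) = (-138 + l)/(-3) = (-138 + l)*(-⅓) = 46 - l/3)
1/L(q) = 1/(46 - ⅓*(-9)) = 1/(46 + 3) = 1/49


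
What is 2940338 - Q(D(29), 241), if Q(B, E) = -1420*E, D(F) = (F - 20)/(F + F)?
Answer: 3282558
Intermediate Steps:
D(F) = (-20 + F)/(2*F) (D(F) = (-20 + F)/((2*F)) = (-20 + F)*(1/(2*F)) = (-20 + F)/(2*F))
2940338 - Q(D(29), 241) = 2940338 - (-1420)*241 = 2940338 - 1*(-342220) = 2940338 + 342220 = 3282558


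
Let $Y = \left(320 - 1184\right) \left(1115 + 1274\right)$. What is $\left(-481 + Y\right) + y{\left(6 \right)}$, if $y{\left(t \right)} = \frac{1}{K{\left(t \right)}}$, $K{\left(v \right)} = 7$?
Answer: $- \frac{14452038}{7} \approx -2.0646 \cdot 10^{6}$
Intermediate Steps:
$y{\left(t \right)} = \frac{1}{7}$
$Y = -2064096$ ($Y = \left(320 - 1184\right) 2389 = \left(-864\right) 2389 = -2064096$)
$\left(-481 + Y\right) + y{\left(6 \right)} = \left(-481 - 2064096\right) + \frac{1}{7} = -2064577 + \frac{1}{7} = - \frac{14452038}{7}$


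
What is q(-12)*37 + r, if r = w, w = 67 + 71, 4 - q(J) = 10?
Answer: -84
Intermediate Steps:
q(J) = -6 (q(J) = 4 - 1*10 = 4 - 10 = -6)
w = 138
r = 138
q(-12)*37 + r = -6*37 + 138 = -222 + 138 = -84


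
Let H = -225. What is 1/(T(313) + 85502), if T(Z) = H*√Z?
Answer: 85502/7294746379 + 225*√313/7294746379 ≈ 1.2267e-5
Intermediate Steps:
T(Z) = -225*√Z
1/(T(313) + 85502) = 1/(-225*√313 + 85502) = 1/(85502 - 225*√313)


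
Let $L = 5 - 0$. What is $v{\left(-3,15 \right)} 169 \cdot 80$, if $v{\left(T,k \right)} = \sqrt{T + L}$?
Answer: $13520 \sqrt{2} \approx 19120.0$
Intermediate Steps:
$L = 5$ ($L = 5 + 0 = 5$)
$v{\left(T,k \right)} = \sqrt{5 + T}$ ($v{\left(T,k \right)} = \sqrt{T + 5} = \sqrt{5 + T}$)
$v{\left(-3,15 \right)} 169 \cdot 80 = \sqrt{5 - 3} \cdot 169 \cdot 80 = \sqrt{2} \cdot 169 \cdot 80 = 169 \sqrt{2} \cdot 80 = 13520 \sqrt{2}$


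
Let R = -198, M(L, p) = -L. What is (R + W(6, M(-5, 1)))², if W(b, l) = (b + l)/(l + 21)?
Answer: 26388769/676 ≈ 39037.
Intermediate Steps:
W(b, l) = (b + l)/(21 + l)
(R + W(6, M(-5, 1)))² = (-198 + (6 - 1*(-5))/(21 - 1*(-5)))² = (-198 + (6 + 5)/(21 + 5))² = (-198 + 11/26)² = (-5137/26)² = 26388769/676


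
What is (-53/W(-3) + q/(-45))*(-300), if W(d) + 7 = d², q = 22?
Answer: 24290/3 ≈ 8096.7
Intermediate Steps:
W(d) = -7 + d²
(-53/W(-3) + q/(-45))*(-300) = (-53/(-7 + (-3)²) + 22/(-45))*(-300) = (-53/(-7 + 9) + 22*(-1/45))*(-300) = (-53/2 - 22/45)*(-300) = -2429/90*(-300) = 24290/3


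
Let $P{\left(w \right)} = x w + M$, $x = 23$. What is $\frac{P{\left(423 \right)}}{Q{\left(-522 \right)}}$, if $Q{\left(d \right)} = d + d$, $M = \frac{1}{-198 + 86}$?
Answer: $- \frac{1089647}{116928} \approx -9.319$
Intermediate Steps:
$M = - \frac{1}{112}$ ($M = \frac{1}{-112} = - \frac{1}{112} \approx -0.0089286$)
$Q{\left(d \right)} = 2 d$
$P{\left(w \right)} = - \frac{1}{112} + 23 w$ ($P{\left(w \right)} = 23 w - \frac{1}{112} = - \frac{1}{112} + 23 w$)
$\frac{P{\left(423 \right)}}{Q{\left(-522 \right)}} = \frac{- \frac{1}{112} + 23 \cdot 423}{2 \left(-522\right)} = \frac{- \frac{1}{112} + 9729}{-1044} = \frac{1089647}{112} \left(- \frac{1}{1044}\right) = - \frac{1089647}{116928}$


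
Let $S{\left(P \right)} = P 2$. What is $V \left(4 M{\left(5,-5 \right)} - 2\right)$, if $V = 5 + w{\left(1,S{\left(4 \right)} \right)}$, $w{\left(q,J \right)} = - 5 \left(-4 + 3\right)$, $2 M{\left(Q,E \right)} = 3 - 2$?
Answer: $0$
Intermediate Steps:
$M{\left(Q,E \right)} = \frac{1}{2}$ ($M{\left(Q,E \right)} = \frac{3 - 2}{2} = \frac{1}{2} \cdot 1 = \frac{1}{2}$)
$S{\left(P \right)} = 2 P$
$w{\left(q,J \right)} = 5$ ($w{\left(q,J \right)} = \left(-5\right) \left(-1\right) = 5$)
$V = 10$ ($V = 5 + 5 = 10$)
$V \left(4 M{\left(5,-5 \right)} - 2\right) = 10 \left(4 \cdot \frac{1}{2} - 2\right) = 10 \left(2 - 2\right) = 10 \cdot 0 = 0$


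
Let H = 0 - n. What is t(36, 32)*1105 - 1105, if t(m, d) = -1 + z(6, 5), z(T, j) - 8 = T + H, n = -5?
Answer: 18785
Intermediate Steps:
H = 5 (H = 0 - 1*(-5) = 0 + 5 = 5)
z(T, j) = 13 + T (z(T, j) = 8 + (T + 5) = 8 + (5 + T) = 13 + T)
t(m, d) = 18 (t(m, d) = -1 + (13 + 6) = -1 + 19 = 18)
t(36, 32)*1105 - 1105 = 18*1105 - 1105 = 19890 - 1105 = 18785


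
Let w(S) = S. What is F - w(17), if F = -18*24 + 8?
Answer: -441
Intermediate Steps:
F = -424 (F = -432 + 8 = -424)
F - w(17) = -424 - 1*17 = -424 - 17 = -441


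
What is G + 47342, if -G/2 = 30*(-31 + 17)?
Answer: 48182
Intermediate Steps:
G = 840 (G = -60*(-31 + 17) = -60*(-14) = -2*(-420) = 840)
G + 47342 = 840 + 47342 = 48182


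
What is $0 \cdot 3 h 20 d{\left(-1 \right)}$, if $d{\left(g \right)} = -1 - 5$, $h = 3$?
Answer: $0$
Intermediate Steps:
$d{\left(g \right)} = -6$ ($d{\left(g \right)} = -1 - 5 = -6$)
$0 \cdot 3 h 20 d{\left(-1 \right)} = 0 \cdot 3 \cdot 3 \cdot 20 \left(-6\right) = 0 \cdot 3 \cdot 20 \left(-6\right) = 0 \cdot 20 \left(-6\right) = 0 \left(-6\right) = 0$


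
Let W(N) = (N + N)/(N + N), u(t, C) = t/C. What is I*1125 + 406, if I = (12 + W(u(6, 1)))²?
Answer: 190531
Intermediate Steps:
W(N) = 1 (W(N) = (2*N)/((2*N)) = (2*N)*(1/(2*N)) = 1)
I = 169 (I = (12 + 1)² = 13² = 169)
I*1125 + 406 = 169*1125 + 406 = 190125 + 406 = 190531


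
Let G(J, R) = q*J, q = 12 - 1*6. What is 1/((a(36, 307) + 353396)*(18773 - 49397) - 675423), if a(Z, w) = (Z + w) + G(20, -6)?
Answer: -1/10837253439 ≈ -9.2274e-11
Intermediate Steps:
q = 6 (q = 12 - 6 = 6)
G(J, R) = 6*J
a(Z, w) = 120 + Z + w (a(Z, w) = (Z + w) + 6*20 = (Z + w) + 120 = 120 + Z + w)
1/((a(36, 307) + 353396)*(18773 - 49397) - 675423) = 1/(((120 + 36 + 307) + 353396)*(18773 - 49397) - 675423) = 1/((463 + 353396)*(-30624) - 675423) = 1/(353859*(-30624) - 675423) = 1/(-10836578016 - 675423) = 1/(-10837253439) = -1/10837253439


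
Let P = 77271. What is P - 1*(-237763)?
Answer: 315034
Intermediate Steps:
P - 1*(-237763) = 77271 - 1*(-237763) = 77271 + 237763 = 315034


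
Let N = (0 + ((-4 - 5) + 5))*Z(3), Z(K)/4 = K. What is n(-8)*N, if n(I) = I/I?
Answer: -48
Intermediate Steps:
Z(K) = 4*K
n(I) = 1
N = -48 (N = (0 + ((-4 - 5) + 5))*(4*3) = (0 + (-9 + 5))*12 = (0 - 4)*12 = -4*12 = -48)
n(-8)*N = 1*(-48) = -48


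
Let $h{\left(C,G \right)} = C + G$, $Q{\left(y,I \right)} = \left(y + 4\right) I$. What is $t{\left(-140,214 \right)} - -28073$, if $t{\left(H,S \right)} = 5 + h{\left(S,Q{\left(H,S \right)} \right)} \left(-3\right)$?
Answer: $114748$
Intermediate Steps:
$Q{\left(y,I \right)} = I \left(4 + y\right)$ ($Q{\left(y,I \right)} = \left(4 + y\right) I = I \left(4 + y\right)$)
$t{\left(H,S \right)} = 5 - 3 S - 3 S \left(4 + H\right)$ ($t{\left(H,S \right)} = 5 + \left(S + S \left(4 + H\right)\right) \left(-3\right) = 5 - \left(3 S + 3 S \left(4 + H\right)\right) = 5 - 3 S - 3 S \left(4 + H\right)$)
$t{\left(-140,214 \right)} - -28073 = \left(5 - 3210 - \left(-420\right) 214\right) - -28073 = \left(5 - 3210 + 89880\right) + 28073 = 86675 + 28073 = 114748$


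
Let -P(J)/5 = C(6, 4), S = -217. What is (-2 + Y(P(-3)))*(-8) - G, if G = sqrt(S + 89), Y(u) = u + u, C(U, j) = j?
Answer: 336 - 8*I*sqrt(2) ≈ 336.0 - 11.314*I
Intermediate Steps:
P(J) = -20 (P(J) = -5*4 = -20)
Y(u) = 2*u
G = 8*I*sqrt(2) (G = sqrt(-217 + 89) = sqrt(-128) = 8*I*sqrt(2) ≈ 11.314*I)
(-2 + Y(P(-3)))*(-8) - G = (-2 + 2*(-20))*(-8) - 8*I*sqrt(2) = (-2 - 40)*(-8) - 8*I*sqrt(2) = -42*(-8) - 8*I*sqrt(2) = 336 - 8*I*sqrt(2)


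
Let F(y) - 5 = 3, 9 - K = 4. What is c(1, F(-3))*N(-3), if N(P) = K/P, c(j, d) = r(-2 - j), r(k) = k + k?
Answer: 10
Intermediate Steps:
K = 5 (K = 9 - 1*4 = 9 - 4 = 5)
F(y) = 8 (F(y) = 5 + 3 = 8)
r(k) = 2*k
c(j, d) = -4 - 2*j (c(j, d) = 2*(-2 - j) = -4 - 2*j)
N(P) = 5/P
c(1, F(-3))*N(-3) = (-4 - 2*1)*(5/(-3)) = (-4 - 2)*(5*(-⅓)) = -6*(-5/3) = 10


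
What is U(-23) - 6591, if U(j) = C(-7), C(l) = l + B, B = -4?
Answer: -6602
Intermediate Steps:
C(l) = -4 + l (C(l) = l - 4 = -4 + l)
U(j) = -11 (U(j) = -4 - 7 = -11)
U(-23) - 6591 = -11 - 6591 = -6602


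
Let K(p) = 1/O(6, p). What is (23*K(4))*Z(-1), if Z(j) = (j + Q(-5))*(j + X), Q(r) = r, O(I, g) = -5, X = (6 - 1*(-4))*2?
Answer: 2622/5 ≈ 524.40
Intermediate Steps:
X = 20 (X = (6 + 4)*2 = 10*2 = 20)
K(p) = -1/5 (K(p) = 1/(-5) = -1/5)
Z(j) = (-5 + j)*(20 + j) (Z(j) = (j - 5)*(j + 20) = (-5 + j)*(20 + j))
(23*K(4))*Z(-1) = (23*(-1/5))*(-100 + (-1)**2 + 15*(-1)) = -23*(-100 + 1 - 15)/5 = -23/5*(-114) = 2622/5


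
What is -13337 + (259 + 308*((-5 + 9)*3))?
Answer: -9382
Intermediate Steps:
-13337 + (259 + 308*((-5 + 9)*3)) = -13337 + (259 + 308*(4*3)) = -13337 + (259 + 308*12) = -13337 + (259 + 3696) = -13337 + 3955 = -9382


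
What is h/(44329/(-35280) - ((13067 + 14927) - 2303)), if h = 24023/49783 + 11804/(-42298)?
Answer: -7558498720080/954336923267753603 ≈ -7.9202e-6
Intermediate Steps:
h = 214243161/1052860667 (h = 24023*(1/49783) + 11804*(-1/42298) = 24023/49783 - 5902/21149 = 214243161/1052860667 ≈ 0.20349)
h/(44329/(-35280) - ((13067 + 14927) - 2303)) = 214243161/(1052860667*(44329/(-35280) - ((13067 + 14927) - 2303))) = 214243161/(1052860667*(44329*(-1/35280) - (27994 - 2303))) = 214243161/(1052860667*(-44329/35280 - 1*25691)) = 214243161/(1052860667*(-44329/35280 - 25691)) = 214243161/(1052860667*(-906422809/35280)) = (214243161/1052860667)*(-35280/906422809) = -7558498720080/954336923267753603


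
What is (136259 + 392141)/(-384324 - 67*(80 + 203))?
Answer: -105680/80657 ≈ -1.3102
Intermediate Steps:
(136259 + 392141)/(-384324 - 67*(80 + 203)) = 528400/(-384324 - 67*283) = 528400/(-384324 - 18961) = 528400/(-403285) = 528400*(-1/403285) = -105680/80657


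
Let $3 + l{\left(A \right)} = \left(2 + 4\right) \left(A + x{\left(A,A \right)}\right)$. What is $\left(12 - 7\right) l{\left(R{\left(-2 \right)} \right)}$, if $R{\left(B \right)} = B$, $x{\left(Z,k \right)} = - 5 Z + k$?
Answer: $165$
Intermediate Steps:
$x{\left(Z,k \right)} = k - 5 Z$
$l{\left(A \right)} = -3 - 18 A$ ($l{\left(A \right)} = -3 + \left(2 + 4\right) \left(A + \left(A - 5 A\right)\right) = -3 + 6 \left(A - 4 A\right) = -3 + 6 \left(- 3 A\right) = -3 - 18 A$)
$\left(12 - 7\right) l{\left(R{\left(-2 \right)} \right)} = \left(12 - 7\right) \left(-3 - -36\right) = 5 \left(-3 + 36\right) = 5 \cdot 33 = 165$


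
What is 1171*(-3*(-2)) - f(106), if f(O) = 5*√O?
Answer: 7026 - 5*√106 ≈ 6974.5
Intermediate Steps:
1171*(-3*(-2)) - f(106) = 1171*(-3*(-2)) - 5*√106 = 1171*6 - 5*√106 = 7026 - 5*√106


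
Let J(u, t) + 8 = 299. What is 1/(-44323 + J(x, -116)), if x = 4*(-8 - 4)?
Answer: -1/44032 ≈ -2.2711e-5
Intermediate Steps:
x = -48 (x = 4*(-12) = -48)
J(u, t) = 291 (J(u, t) = -8 + 299 = 291)
1/(-44323 + J(x, -116)) = 1/(-44323 + 291) = 1/(-44032) = -1/44032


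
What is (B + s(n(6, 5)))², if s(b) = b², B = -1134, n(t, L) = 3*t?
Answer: 656100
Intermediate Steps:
(B + s(n(6, 5)))² = (-1134 + (3*6)²)² = (-1134 + 18²)² = (-1134 + 324)² = (-810)² = 656100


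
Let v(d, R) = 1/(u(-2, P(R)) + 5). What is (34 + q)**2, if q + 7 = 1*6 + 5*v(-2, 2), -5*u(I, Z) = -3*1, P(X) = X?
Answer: 900601/784 ≈ 1148.7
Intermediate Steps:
u(I, Z) = 3/5 (u(I, Z) = -(-3)/5 = -1/5*(-3) = 3/5)
v(d, R) = 5/28 (v(d, R) = 1/(3/5 + 5) = 1/(28/5) = 5/28)
q = -3/28 (q = -7 + (1*6 + 5*(5/28)) = -7 + (6 + 25/28) = -7 + 193/28 = -3/28 ≈ -0.10714)
(34 + q)**2 = (34 - 3/28)**2 = (949/28)**2 = 900601/784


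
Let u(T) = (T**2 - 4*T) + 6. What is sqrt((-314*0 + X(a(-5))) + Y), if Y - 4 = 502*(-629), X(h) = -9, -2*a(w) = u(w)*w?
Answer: I*sqrt(315763) ≈ 561.93*I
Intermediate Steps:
u(T) = 6 + T**2 - 4*T
a(w) = -w*(6 + w**2 - 4*w)/2 (a(w) = -(6 + w**2 - 4*w)*w/2 = -w*(6 + w**2 - 4*w)/2)
Y = -315754 (Y = 4 + 502*(-629) = 4 - 315758 = -315754)
sqrt((-314*0 + X(a(-5))) + Y) = sqrt((-314*0 - 9) - 315754) = sqrt((0 - 9) - 315754) = sqrt(-9 - 315754) = sqrt(-315763) = I*sqrt(315763)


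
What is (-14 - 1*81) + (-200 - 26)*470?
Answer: -106315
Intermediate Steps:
(-14 - 1*81) + (-200 - 26)*470 = (-14 - 81) - 226*470 = -95 - 106220 = -106315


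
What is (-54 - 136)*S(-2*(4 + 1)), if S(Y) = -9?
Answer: 1710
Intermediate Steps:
(-54 - 136)*S(-2*(4 + 1)) = (-54 - 136)*(-9) = -190*(-9) = 1710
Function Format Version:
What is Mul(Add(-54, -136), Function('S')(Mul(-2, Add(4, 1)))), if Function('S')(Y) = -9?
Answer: 1710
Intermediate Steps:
Mul(Add(-54, -136), Function('S')(Mul(-2, Add(4, 1)))) = Mul(Add(-54, -136), -9) = Mul(-190, -9) = 1710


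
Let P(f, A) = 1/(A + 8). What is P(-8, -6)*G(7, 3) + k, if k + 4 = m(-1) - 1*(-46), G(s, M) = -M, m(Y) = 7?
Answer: 95/2 ≈ 47.500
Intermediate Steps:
P(f, A) = 1/(8 + A)
k = 49 (k = -4 + (7 - 1*(-46)) = -4 + (7 + 46) = -4 + 53 = 49)
P(-8, -6)*G(7, 3) + k = (-1*3)/(8 - 6) + 49 = -3/2 + 49 = 95/2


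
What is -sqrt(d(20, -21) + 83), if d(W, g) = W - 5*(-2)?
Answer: -sqrt(113) ≈ -10.630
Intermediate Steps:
d(W, g) = 10 + W (d(W, g) = W + 10 = 10 + W)
-sqrt(d(20, -21) + 83) = -sqrt((10 + 20) + 83) = -sqrt(30 + 83) = -sqrt(113)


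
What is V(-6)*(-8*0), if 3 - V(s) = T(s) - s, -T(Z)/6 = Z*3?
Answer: 0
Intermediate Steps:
T(Z) = -18*Z (T(Z) = -6*Z*3 = -18*Z)
V(s) = 3 + 19*s (V(s) = 3 - (-18*s - s) = 3 - (-19)*s = 3 + 19*s)
V(-6)*(-8*0) = (3 + 19*(-6))*(-8*0) = (3 - 114)*0 = -111*0 = 0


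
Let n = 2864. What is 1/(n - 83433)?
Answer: -1/80569 ≈ -1.2412e-5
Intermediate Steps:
1/(n - 83433) = 1/(2864 - 83433) = 1/(-80569) = -1/80569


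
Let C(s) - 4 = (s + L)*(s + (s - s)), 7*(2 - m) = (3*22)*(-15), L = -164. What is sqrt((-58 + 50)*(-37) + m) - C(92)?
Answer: 6620 + 2*sqrt(5383)/7 ≈ 6641.0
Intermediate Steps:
m = 1004/7 (m = 2 - 3*22*(-15)/7 = 2 - 66*(-15)/7 = 2 - 1/7*(-990) = 2 + 990/7 = 1004/7 ≈ 143.43)
C(s) = 4 + s*(-164 + s) (C(s) = 4 + (s - 164)*(s + (s - s)) = 4 + (-164 + s)*(s + 0) = 4 + (-164 + s)*s = 4 + s*(-164 + s))
sqrt((-58 + 50)*(-37) + m) - C(92) = sqrt((-58 + 50)*(-37) + 1004/7) - (4 + 92**2 - 164*92) = sqrt(-8*(-37) + 1004/7) - (4 + 8464 - 15088) = sqrt(296 + 1004/7) - 1*(-6620) = sqrt(3076/7) + 6620 = 2*sqrt(5383)/7 + 6620 = 6620 + 2*sqrt(5383)/7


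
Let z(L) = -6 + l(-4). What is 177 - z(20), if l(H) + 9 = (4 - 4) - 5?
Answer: 197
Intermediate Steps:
l(H) = -14 (l(H) = -9 + ((4 - 4) - 5) = -9 + (0 - 5) = -9 - 5 = -14)
z(L) = -20 (z(L) = -6 - 14 = -20)
177 - z(20) = 177 - 1*(-20) = 177 + 20 = 197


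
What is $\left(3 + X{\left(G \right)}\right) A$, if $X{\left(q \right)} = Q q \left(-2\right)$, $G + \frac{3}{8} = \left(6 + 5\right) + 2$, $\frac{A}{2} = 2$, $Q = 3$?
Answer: $-291$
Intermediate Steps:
$A = 4$ ($A = 2 \cdot 2 = 4$)
$G = \frac{101}{8}$ ($G = - \frac{3}{8} + \left(\left(6 + 5\right) + 2\right) = - \frac{3}{8} + \left(11 + 2\right) = - \frac{3}{8} + 13 = \frac{101}{8} \approx 12.625$)
$X{\left(q \right)} = - 6 q$ ($X{\left(q \right)} = 3 q \left(-2\right) = - 6 q$)
$\left(3 + X{\left(G \right)}\right) A = \left(3 - \frac{303}{4}\right) 4 = \left(- \frac{291}{4}\right) 4 = -291$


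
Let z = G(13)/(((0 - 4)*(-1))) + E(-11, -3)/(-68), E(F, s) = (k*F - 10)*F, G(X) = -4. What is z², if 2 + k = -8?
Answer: 66564/289 ≈ 230.33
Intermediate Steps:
k = -10 (k = -2 - 8 = -10)
E(F, s) = F*(-10 - 10*F) (E(F, s) = (-10*F - 10)*F = (-10 - 10*F)*F = F*(-10 - 10*F))
z = 258/17 (z = -4*(-1/(0 - 4)) + (10*(-11)*(-1 - 1*(-11)))/(-68) = -4/((-4*(-1))) + (10*(-11)*(-1 + 11))*(-1/68) = -4/4 + (10*(-11)*10)*(-1/68) = -4*¼ - 1100*(-1/68) = -1 + 275/17 = 258/17 ≈ 15.176)
z² = (258/17)² = 66564/289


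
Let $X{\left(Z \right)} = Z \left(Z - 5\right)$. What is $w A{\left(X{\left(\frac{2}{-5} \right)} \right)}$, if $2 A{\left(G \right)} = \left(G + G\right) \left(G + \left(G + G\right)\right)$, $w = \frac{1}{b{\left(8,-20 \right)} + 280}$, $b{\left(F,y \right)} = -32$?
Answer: $\frac{2187}{38750} \approx 0.056439$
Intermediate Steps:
$X{\left(Z \right)} = Z \left(-5 + Z\right)$
$w = \frac{1}{248}$ ($w = \frac{1}{-32 + 280} = \frac{1}{248} \approx 0.0040323$)
$A{\left(G \right)} = 3 G^{2}$ ($A{\left(G \right)} = \frac{\left(G + G\right) \left(G + \left(G + G\right)\right)}{2} = \frac{2 G \left(G + 2 G\right)}{2} = \frac{2 G 3 G}{2} = \frac{6 G^{2}}{2} = 3 G^{2}$)
$w A{\left(X{\left(\frac{2}{-5} \right)} \right)} = \frac{3 \left(\frac{2}{-5} \left(-5 + \frac{2}{-5}\right)\right)^{2}}{248} = \frac{3 \left(2 \left(- \frac{1}{5}\right) \left(-5 + 2 \left(- \frac{1}{5}\right)\right)\right)^{2}}{248} = \frac{3 \left(- \frac{2 \left(-5 - \frac{2}{5}\right)}{5}\right)^{2}}{248} = \frac{3 \left(\left(- \frac{2}{5}\right) \left(- \frac{27}{5}\right)\right)^{2}}{248} = \frac{3 \left(\frac{54}{25}\right)^{2}}{248} = \frac{3 \cdot \frac{2916}{625}}{248} = \frac{1}{248} \cdot \frac{8748}{625} = \frac{2187}{38750}$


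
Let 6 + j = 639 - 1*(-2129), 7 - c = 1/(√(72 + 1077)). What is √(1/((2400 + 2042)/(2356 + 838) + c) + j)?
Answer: √(42527244153 - 4410914*√1149)/√(15396600 - 1597*√1149) ≈ 52.556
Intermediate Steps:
c = 7 - √1149/1149 (c = 7 - 1/(√(72 + 1077)) = 7 - 1/(√1149) = 7 - √1149/1149 ≈ 6.9705)
j = 2762 (j = -6 + (639 - 1*(-2129)) = -6 + (639 + 2129) = -6 + 2768 = 2762)
√(1/((2400 + 2042)/(2356 + 838) + c) + j) = √(1/((2400 + 2042)/(2356 + 838) + (7 - √1149/1149)) + 2762) = √(1/(4442/3194 + (7 - √1149/1149)) + 2762) = √(1/(4442*(1/3194) + (7 - √1149/1149)) + 2762) = √(1/(2221/1597 + (7 - √1149/1149)) + 2762) = √(1/(13400/1597 - √1149/1149) + 2762) = √(2762 + 1/(13400/1597 - √1149/1149))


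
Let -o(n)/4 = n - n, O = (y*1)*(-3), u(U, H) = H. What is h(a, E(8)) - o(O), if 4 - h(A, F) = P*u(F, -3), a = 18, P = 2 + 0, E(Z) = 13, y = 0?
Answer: 10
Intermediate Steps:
P = 2
O = 0 (O = (0*1)*(-3) = 0*(-3) = 0)
h(A, F) = 10 (h(A, F) = 4 - 2*(-3) = 4 - 1*(-6) = 4 + 6 = 10)
o(n) = 0 (o(n) = -4*(n - n) = -4*0 = 0)
h(a, E(8)) - o(O) = 10 - 1*0 = 10 + 0 = 10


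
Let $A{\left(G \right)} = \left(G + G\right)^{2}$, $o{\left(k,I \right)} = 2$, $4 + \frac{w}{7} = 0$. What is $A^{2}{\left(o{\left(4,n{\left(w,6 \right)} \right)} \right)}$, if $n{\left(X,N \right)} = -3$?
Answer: $256$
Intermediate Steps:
$w = -28$ ($w = -28 + 7 \cdot 0 = -28 + 0 = -28$)
$A{\left(G \right)} = 4 G^{2}$ ($A{\left(G \right)} = \left(2 G\right)^{2} = 4 G^{2}$)
$A^{2}{\left(o{\left(4,n{\left(w,6 \right)} \right)} \right)} = \left(4 \cdot 2^{2}\right)^{2} = \left(4 \cdot 4\right)^{2} = 16^{2} = 256$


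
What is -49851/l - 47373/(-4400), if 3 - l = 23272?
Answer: 1321666737/102383600 ≈ 12.909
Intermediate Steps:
l = -23269 (l = 3 - 1*23272 = 3 - 23272 = -23269)
-49851/l - 47373/(-4400) = -49851/(-23269) - 47373/(-4400) = -49851*(-1/23269) - 47373*(-1/4400) = 49851/23269 + 47373/4400 = 1321666737/102383600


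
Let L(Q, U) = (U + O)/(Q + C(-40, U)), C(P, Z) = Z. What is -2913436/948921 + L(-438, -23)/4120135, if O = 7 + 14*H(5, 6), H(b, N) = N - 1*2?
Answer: -1106745723833260/360472737963687 ≈ -3.0703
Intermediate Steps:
H(b, N) = -2 + N (H(b, N) = N - 2 = -2 + N)
O = 63 (O = 7 + 14*(-2 + 6) = 7 + 14*4 = 7 + 56 = 63)
L(Q, U) = (63 + U)/(Q + U) (L(Q, U) = (U + 63)/(Q + U) = (63 + U)/(Q + U))
-2913436/948921 + L(-438, -23)/4120135 = -2913436/948921 + ((63 - 23)/(-438 - 23))/4120135 = -2913436*1/948921 + (40/(-461))*(1/4120135) = -2913436/948921 - 1/461*40*(1/4120135) = -2913436/948921 - 40/461*1/4120135 = -2913436/948921 - 8/379876447 = -1106745723833260/360472737963687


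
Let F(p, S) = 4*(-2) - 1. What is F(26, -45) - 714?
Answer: -723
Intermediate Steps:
F(p, S) = -9 (F(p, S) = -8 - 1 = -9)
F(26, -45) - 714 = -9 - 714 = -723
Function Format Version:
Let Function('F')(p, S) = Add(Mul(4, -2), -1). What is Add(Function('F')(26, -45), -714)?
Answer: -723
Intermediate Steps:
Function('F')(p, S) = -9 (Function('F')(p, S) = Add(-8, -1) = -9)
Add(Function('F')(26, -45), -714) = Add(-9, -714) = -723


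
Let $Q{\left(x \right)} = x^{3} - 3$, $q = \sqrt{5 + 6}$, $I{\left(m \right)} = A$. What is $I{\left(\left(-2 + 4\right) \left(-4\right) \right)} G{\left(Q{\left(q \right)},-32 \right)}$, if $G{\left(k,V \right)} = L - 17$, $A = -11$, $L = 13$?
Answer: $44$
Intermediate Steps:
$I{\left(m \right)} = -11$
$q = \sqrt{11} \approx 3.3166$
$Q{\left(x \right)} = -3 + x^{3}$ ($Q{\left(x \right)} = x^{3} - 3 = -3 + x^{3}$)
$G{\left(k,V \right)} = -4$ ($G{\left(k,V \right)} = 13 - 17 = -4$)
$I{\left(\left(-2 + 4\right) \left(-4\right) \right)} G{\left(Q{\left(q \right)},-32 \right)} = \left(-11\right) \left(-4\right) = 44$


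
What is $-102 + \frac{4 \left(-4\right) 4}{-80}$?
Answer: $- \frac{506}{5} \approx -101.2$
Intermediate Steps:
$-102 + \frac{4 \left(-4\right) 4}{-80} = -102 - \frac{\left(-16\right) 4}{80} = -102 - - \frac{4}{5} = -102 + \frac{4}{5} = - \frac{506}{5}$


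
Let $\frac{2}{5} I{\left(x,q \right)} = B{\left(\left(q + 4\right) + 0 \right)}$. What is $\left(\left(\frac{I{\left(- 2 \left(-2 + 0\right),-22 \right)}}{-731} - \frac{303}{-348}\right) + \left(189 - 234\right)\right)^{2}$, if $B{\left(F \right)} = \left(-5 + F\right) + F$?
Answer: $\frac{13913638549801}{7190361616} \approx 1935.0$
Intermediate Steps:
$B{\left(F \right)} = -5 + 2 F$
$I{\left(x,q \right)} = \frac{15}{2} + 5 q$ ($I{\left(x,q \right)} = \frac{5 \left(-5 + 2 \left(\left(q + 4\right) + 0\right)\right)}{2} = \frac{5 \left(-5 + 2 \left(\left(4 + q\right) + 0\right)\right)}{2} = \frac{5 \left(-5 + 2 \left(4 + q\right)\right)}{2} = \frac{5 \left(-5 + \left(8 + 2 q\right)\right)}{2} = \frac{5 \left(3 + 2 q\right)}{2} = \frac{15}{2} + 5 q$)
$\left(\left(\frac{I{\left(- 2 \left(-2 + 0\right),-22 \right)}}{-731} - \frac{303}{-348}\right) + \left(189 - 234\right)\right)^{2} = \left(\left(\frac{\frac{15}{2} + 5 \left(-22\right)}{-731} - \frac{303}{-348}\right) + \left(189 - 234\right)\right)^{2} = \left(\left(\left(\frac{15}{2} - 110\right) \left(- \frac{1}{731}\right) - - \frac{101}{116}\right) + \left(189 - 234\right)\right)^{2} = \left(\left(\left(- \frac{205}{2}\right) \left(- \frac{1}{731}\right) + \frac{101}{116}\right) - 45\right)^{2} = \left(\left(\frac{205}{1462} + \frac{101}{116}\right) - 45\right)^{2} = \left(\frac{85721}{84796} - 45\right)^{2} = \left(- \frac{3730099}{84796}\right)^{2} = \frac{13913638549801}{7190361616}$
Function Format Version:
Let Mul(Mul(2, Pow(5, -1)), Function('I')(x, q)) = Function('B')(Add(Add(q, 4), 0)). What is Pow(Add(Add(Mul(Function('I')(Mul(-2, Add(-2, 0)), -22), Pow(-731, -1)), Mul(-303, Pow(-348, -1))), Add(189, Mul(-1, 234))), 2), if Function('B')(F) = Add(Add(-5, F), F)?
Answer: Rational(13913638549801, 7190361616) ≈ 1935.0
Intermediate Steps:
Function('B')(F) = Add(-5, Mul(2, F))
Function('I')(x, q) = Add(Rational(15, 2), Mul(5, q)) (Function('I')(x, q) = Mul(Rational(5, 2), Add(-5, Mul(2, Add(Add(q, 4), 0)))) = Mul(Rational(5, 2), Add(-5, Mul(2, Add(Add(4, q), 0)))) = Mul(Rational(5, 2), Add(-5, Mul(2, Add(4, q)))) = Mul(Rational(5, 2), Add(-5, Add(8, Mul(2, q)))) = Mul(Rational(5, 2), Add(3, Mul(2, q))) = Add(Rational(15, 2), Mul(5, q)))
Pow(Add(Add(Mul(Function('I')(Mul(-2, Add(-2, 0)), -22), Pow(-731, -1)), Mul(-303, Pow(-348, -1))), Add(189, Mul(-1, 234))), 2) = Pow(Add(Add(Mul(Add(Rational(15, 2), Mul(5, -22)), Pow(-731, -1)), Mul(-303, Pow(-348, -1))), Add(189, Mul(-1, 234))), 2) = Pow(Add(Add(Mul(Add(Rational(15, 2), -110), Rational(-1, 731)), Mul(-303, Rational(-1, 348))), Add(189, -234)), 2) = Pow(Add(Add(Mul(Rational(-205, 2), Rational(-1, 731)), Rational(101, 116)), -45), 2) = Pow(Add(Add(Rational(205, 1462), Rational(101, 116)), -45), 2) = Pow(Add(Rational(85721, 84796), -45), 2) = Pow(Rational(-3730099, 84796), 2) = Rational(13913638549801, 7190361616)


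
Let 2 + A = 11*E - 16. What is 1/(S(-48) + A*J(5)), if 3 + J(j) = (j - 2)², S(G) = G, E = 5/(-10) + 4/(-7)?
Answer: -7/1587 ≈ -0.0044108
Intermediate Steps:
E = -15/14 (E = 5*(-⅒) + 4*(-⅐) = -½ - 4/7 = -15/14 ≈ -1.0714)
A = -417/14 (A = -2 + (11*(-15/14) - 16) = -2 + (-165/14 - 16) = -2 - 389/14 = -417/14 ≈ -29.786)
J(j) = -3 + (-2 + j)² (J(j) = -3 + (j - 2)² = -3 + (-2 + j)²)
1/(S(-48) + A*J(5)) = 1/(-48 - 417*(-3 + (-2 + 5)²)/14) = 1/(-48 - 417*(-3 + 3²)/14) = 1/(-48 - 417*(-3 + 9)/14) = 1/(-48 - 417/14*6) = 1/(-48 - 1251/7) = 1/(-1587/7) = -7/1587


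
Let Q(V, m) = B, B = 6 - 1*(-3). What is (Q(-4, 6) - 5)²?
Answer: 16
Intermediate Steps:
B = 9 (B = 6 + 3 = 9)
Q(V, m) = 9
(Q(-4, 6) - 5)² = (9 - 5)² = 4² = 16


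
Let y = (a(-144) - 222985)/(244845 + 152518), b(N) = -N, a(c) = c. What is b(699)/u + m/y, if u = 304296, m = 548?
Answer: -22087369440225/22632420728 ≈ -975.92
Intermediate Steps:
y = -223129/397363 (y = (-144 - 222985)/(244845 + 152518) = -223129/397363 ≈ -0.56152)
b(699)/u + m/y = -1*699/304296 + 548/(-223129/397363) = -699*1/304296 + 548*(-397363/223129) = -233/101432 - 217754924/223129 = -22087369440225/22632420728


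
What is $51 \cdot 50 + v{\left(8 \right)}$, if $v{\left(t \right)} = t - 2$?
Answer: $2556$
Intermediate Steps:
$v{\left(t \right)} = -2 + t$
$51 \cdot 50 + v{\left(8 \right)} = 51 \cdot 50 + \left(-2 + 8\right) = 2550 + 6 = 2556$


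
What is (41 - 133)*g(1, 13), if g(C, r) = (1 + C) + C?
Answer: -276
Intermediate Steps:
g(C, r) = 1 + 2*C
(41 - 133)*g(1, 13) = (41 - 133)*(1 + 2*1) = -92*(1 + 2) = -92*3 = -276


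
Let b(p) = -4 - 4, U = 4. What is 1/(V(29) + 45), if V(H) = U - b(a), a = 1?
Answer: 1/57 ≈ 0.017544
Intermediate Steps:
b(p) = -8
V(H) = 12 (V(H) = 4 - 1*(-8) = 4 + 8 = 12)
1/(V(29) + 45) = 1/(12 + 45) = 1/57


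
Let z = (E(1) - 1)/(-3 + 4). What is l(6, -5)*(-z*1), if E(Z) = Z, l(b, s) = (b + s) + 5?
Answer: 0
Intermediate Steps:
l(b, s) = 5 + b + s
z = 0 (z = (1 - 1)/(-3 + 4) = 0/1 = 0*1 = 0)
l(6, -5)*(-z*1) = (5 + 6 - 5)*(-1*0*1) = 6*(0*1) = 6*0 = 0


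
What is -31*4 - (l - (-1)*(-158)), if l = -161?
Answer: 195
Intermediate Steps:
-31*4 - (l - (-1)*(-158)) = -31*4 - (-161 - (-1)*(-158)) = -124 - (-161 - 1*158) = -124 - (-161 - 158) = -124 - 1*(-319) = -124 + 319 = 195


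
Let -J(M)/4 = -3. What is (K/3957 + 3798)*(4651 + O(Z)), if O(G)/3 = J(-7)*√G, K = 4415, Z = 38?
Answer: 69918952751/3957 + 180397212*√38/1319 ≈ 1.8513e+7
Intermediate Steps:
J(M) = 12 (J(M) = -4*(-3) = 12)
O(G) = 36*√G (O(G) = 3*(12*√G) = 36*√G)
(K/3957 + 3798)*(4651 + O(Z)) = (4415/3957 + 3798)*(4651 + 36*√38) = 15033101*(4651 + 36*√38)/3957 = 69918952751/3957 + 180397212*√38/1319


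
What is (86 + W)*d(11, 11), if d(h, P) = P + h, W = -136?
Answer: -1100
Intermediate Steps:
(86 + W)*d(11, 11) = (86 - 136)*(11 + 11) = -50*22 = -1100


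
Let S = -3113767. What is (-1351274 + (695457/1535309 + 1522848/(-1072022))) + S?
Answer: -3674472854753061348/822942512399 ≈ -4.4650e+6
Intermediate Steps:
(-1351274 + (695457/1535309 + 1522848/(-1072022))) + S = (-1351274 + (695457/1535309 + 1522848/(-1072022))) - 3113767 = (-1351274 + (695457*(1/1535309) + 1522848*(-1/1072022))) - 3113767 = (-1351274 + (695457/1535309 - 761424/536011)) - 3113767 = (-1351274 - 796248517989/822942512399) - 3113767 = -1112021616747964315/822942512399 - 3113767 = -3674472854753061348/822942512399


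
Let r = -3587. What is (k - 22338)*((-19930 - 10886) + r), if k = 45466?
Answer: -795672584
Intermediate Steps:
(k - 22338)*((-19930 - 10886) + r) = (45466 - 22338)*((-19930 - 10886) - 3587) = 23128*(-30816 - 3587) = 23128*(-34403) = -795672584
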